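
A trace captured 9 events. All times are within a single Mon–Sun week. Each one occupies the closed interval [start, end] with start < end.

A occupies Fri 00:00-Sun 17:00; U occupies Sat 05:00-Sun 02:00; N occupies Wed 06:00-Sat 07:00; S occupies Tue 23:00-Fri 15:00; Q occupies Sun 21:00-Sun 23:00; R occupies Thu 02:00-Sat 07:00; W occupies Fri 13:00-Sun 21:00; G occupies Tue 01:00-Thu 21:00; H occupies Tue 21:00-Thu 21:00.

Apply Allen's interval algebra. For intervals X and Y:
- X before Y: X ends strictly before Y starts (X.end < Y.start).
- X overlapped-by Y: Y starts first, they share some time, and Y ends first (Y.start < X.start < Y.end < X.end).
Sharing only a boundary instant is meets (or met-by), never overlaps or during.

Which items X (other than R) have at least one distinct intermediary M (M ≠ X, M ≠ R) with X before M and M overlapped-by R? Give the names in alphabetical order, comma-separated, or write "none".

Target R = [Thu 02:00, Sat 07:00].
Intermediaries M with M overlapped-by R: A, U, W.
Via A — items with X before A: G, H.
Via U — items with X before U: G, H, S.
Via W — items with X before W: G, H.
Union: G, H, S.

G, H, S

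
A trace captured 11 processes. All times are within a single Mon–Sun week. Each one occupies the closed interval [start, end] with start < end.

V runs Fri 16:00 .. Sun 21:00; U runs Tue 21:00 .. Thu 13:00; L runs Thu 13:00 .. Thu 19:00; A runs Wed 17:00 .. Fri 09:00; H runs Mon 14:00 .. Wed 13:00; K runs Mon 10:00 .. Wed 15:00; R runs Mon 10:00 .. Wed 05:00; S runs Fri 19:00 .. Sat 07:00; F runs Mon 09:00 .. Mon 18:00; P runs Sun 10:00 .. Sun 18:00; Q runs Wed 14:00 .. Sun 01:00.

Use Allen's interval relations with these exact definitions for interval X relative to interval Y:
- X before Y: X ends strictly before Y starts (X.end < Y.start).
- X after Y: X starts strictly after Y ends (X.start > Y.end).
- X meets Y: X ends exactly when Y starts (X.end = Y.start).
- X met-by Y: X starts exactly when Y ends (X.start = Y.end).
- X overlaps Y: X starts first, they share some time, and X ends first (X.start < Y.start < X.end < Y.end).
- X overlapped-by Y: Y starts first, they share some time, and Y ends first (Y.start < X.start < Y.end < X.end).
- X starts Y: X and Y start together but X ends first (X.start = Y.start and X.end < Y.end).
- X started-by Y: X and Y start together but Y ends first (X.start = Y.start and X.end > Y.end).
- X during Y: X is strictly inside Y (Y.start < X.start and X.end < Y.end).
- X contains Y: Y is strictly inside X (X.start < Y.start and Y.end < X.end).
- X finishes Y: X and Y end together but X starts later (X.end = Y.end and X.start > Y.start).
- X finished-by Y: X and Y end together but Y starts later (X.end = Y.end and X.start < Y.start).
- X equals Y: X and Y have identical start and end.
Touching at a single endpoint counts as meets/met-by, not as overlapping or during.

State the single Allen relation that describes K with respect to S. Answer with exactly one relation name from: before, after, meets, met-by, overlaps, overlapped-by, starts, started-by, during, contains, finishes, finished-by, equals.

before

K = [Mon 10:00, Wed 15:00]; S = [Fri 19:00, Sat 07:00].
Compare endpoints: K.start < S.start, K.start < S.end, K.end < S.start, K.end < S.end.
That pattern is 'before'.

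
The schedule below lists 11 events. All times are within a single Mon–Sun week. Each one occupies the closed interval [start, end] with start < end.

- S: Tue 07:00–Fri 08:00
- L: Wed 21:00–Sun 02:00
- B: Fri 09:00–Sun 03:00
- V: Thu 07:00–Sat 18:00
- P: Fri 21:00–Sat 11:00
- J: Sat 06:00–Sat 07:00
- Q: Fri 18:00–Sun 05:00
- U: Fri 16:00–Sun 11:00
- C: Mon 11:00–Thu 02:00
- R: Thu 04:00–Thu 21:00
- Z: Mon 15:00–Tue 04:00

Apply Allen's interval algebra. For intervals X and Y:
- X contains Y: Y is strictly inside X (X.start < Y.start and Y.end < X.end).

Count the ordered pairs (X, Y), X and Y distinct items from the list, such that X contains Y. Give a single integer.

Checking all 110 ordered pairs for relation 'contains'; matching pairs in alphabetical order:
(B, J): B contains J ✓
(B, P): B contains P ✓
(C, Z): C contains Z ✓
(L, J): L contains J ✓
(L, P): L contains P ✓
(L, R): L contains R ✓
(L, V): L contains V ✓
(P, J): P contains J ✓
(Q, J): Q contains J ✓
(Q, P): Q contains P ✓
(S, R): S contains R ✓
(U, J): U contains J ✓
(U, P): U contains P ✓
(U, Q): U contains Q ✓
(V, J): V contains J ✓
(V, P): V contains P ✓
Count: 16.

16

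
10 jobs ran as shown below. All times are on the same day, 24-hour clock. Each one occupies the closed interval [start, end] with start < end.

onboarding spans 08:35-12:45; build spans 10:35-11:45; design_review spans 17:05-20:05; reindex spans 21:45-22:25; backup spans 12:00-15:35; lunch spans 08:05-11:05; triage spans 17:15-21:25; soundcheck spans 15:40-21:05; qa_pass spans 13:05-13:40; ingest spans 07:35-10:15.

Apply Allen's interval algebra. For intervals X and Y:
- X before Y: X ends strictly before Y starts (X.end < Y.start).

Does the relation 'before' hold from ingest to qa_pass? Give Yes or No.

Yes

ingest = [07:35, 10:15], qa_pass = [13:05, 13:40].
Actual relation of ingest to qa_pass: before.
Asked whether 'before' holds → Yes.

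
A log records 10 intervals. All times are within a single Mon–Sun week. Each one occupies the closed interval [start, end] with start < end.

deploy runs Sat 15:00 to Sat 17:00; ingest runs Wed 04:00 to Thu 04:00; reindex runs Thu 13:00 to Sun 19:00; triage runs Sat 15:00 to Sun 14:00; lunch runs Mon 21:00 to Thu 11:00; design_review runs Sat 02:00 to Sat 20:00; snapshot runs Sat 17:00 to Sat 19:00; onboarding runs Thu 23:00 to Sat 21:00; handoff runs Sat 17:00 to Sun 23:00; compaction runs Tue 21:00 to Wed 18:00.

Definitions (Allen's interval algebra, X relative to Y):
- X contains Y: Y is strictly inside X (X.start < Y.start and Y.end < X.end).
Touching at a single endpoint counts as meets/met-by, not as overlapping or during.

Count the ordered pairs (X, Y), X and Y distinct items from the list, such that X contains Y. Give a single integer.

13

Checking all 90 ordered pairs for relation 'contains'; matching pairs in alphabetical order:
(design_review, deploy): design_review contains deploy ✓
(design_review, snapshot): design_review contains snapshot ✓
(lunch, compaction): lunch contains compaction ✓
(lunch, ingest): lunch contains ingest ✓
(onboarding, deploy): onboarding contains deploy ✓
(onboarding, design_review): onboarding contains design_review ✓
(onboarding, snapshot): onboarding contains snapshot ✓
(reindex, deploy): reindex contains deploy ✓
(reindex, design_review): reindex contains design_review ✓
(reindex, onboarding): reindex contains onboarding ✓
(reindex, snapshot): reindex contains snapshot ✓
(reindex, triage): reindex contains triage ✓
(triage, snapshot): triage contains snapshot ✓
Count: 13.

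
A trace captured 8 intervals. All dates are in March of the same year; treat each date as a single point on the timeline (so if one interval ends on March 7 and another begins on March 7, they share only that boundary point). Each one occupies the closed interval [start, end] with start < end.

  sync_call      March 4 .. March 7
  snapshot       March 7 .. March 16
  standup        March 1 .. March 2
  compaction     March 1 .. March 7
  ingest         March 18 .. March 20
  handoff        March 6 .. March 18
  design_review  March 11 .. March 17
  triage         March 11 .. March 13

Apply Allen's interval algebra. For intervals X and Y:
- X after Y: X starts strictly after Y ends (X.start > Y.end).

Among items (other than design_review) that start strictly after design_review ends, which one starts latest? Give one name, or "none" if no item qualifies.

ingest

Target design_review = [March 11, March 17].
compaction [March 1, March 7] → before → excluded.
handoff [March 6, March 18] → contains → excluded.
ingest [March 18, March 20] → after → candidate.
snapshot [March 7, March 16] → overlaps → excluded.
standup [March 1, March 2] → before → excluded.
sync_call [March 4, March 7] → before → excluded.
triage [March 11, March 13] → starts → excluded.
Among candidates, latest start is March 18 → ingest.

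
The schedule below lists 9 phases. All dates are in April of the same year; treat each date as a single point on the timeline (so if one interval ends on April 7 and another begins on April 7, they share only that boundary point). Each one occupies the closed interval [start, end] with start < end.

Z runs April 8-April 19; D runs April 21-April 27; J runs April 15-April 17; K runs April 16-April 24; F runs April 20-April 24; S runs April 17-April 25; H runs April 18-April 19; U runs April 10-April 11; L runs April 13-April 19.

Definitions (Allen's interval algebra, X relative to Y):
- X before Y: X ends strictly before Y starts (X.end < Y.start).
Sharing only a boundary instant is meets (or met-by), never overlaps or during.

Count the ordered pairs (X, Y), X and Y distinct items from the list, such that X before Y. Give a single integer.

16

Checking all 72 ordered pairs for relation 'before'; matching pairs in alphabetical order:
(H, D): H before D ✓
(H, F): H before F ✓
(J, D): J before D ✓
(J, F): J before F ✓
(J, H): J before H ✓
(L, D): L before D ✓
(L, F): L before F ✓
(U, D): U before D ✓
(U, F): U before F ✓
(U, H): U before H ✓
(U, J): U before J ✓
(U, K): U before K ✓
(U, L): U before L ✓
(U, S): U before S ✓
(Z, D): Z before D ✓
(Z, F): Z before F ✓
Count: 16.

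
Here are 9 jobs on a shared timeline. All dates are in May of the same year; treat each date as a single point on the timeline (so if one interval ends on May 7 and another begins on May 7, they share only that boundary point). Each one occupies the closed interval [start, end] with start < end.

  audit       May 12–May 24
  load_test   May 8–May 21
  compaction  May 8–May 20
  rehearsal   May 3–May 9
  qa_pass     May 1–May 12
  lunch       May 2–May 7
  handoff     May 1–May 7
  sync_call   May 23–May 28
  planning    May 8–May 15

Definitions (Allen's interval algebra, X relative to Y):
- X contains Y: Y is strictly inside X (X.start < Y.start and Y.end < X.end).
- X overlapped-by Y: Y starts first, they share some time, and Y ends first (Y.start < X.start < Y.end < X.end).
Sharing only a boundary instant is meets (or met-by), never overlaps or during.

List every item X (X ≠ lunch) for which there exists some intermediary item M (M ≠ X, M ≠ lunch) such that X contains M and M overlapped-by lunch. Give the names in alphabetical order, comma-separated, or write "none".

Target lunch = [May 2, May 7].
Intermediaries M with M overlapped-by lunch: rehearsal.
Via rehearsal — items with X contains rehearsal: qa_pass.
Union: qa_pass.

qa_pass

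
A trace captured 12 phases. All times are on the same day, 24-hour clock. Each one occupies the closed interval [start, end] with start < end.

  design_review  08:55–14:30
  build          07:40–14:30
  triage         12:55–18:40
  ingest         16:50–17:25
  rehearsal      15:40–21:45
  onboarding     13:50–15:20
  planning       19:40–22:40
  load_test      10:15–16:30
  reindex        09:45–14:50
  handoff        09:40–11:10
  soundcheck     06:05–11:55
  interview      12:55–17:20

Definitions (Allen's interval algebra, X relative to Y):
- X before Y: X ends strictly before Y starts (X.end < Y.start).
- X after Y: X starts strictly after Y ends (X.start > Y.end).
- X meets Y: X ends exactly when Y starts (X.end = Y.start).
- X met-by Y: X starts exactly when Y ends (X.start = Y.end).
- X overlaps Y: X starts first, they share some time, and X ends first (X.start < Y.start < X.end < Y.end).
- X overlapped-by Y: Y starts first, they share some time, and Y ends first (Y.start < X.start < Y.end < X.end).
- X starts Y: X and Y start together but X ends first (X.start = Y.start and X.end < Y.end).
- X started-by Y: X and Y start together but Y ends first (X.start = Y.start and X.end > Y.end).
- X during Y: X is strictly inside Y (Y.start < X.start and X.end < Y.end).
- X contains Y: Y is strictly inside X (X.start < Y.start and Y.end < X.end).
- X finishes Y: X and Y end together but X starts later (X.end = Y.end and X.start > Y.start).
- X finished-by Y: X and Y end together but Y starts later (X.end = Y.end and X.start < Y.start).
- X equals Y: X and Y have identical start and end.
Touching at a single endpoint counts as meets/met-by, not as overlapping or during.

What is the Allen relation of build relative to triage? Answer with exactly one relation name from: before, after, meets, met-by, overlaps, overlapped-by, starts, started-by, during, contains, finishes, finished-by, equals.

build = [07:40, 14:30]; triage = [12:55, 18:40].
Compare endpoints: build.start < triage.start, build.start < triage.end, build.end > triage.start, build.end < triage.end.
That pattern is 'overlaps'.

overlaps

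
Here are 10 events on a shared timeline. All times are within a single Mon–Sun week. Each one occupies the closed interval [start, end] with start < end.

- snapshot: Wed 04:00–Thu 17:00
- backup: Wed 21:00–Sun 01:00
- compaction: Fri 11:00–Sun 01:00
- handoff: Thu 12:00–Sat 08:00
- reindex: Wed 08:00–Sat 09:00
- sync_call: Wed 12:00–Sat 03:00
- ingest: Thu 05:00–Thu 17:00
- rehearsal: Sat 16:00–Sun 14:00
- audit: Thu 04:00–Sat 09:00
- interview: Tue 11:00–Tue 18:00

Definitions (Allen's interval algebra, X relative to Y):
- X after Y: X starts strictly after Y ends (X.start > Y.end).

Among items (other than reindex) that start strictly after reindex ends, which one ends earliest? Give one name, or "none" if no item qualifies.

Target reindex = [Wed 08:00, Sat 09:00].
audit [Thu 04:00, Sat 09:00] → finishes → excluded.
backup [Wed 21:00, Sun 01:00] → overlapped-by → excluded.
compaction [Fri 11:00, Sun 01:00] → overlapped-by → excluded.
handoff [Thu 12:00, Sat 08:00] → during → excluded.
ingest [Thu 05:00, Thu 17:00] → during → excluded.
interview [Tue 11:00, Tue 18:00] → before → excluded.
rehearsal [Sat 16:00, Sun 14:00] → after → candidate.
snapshot [Wed 04:00, Thu 17:00] → overlaps → excluded.
sync_call [Wed 12:00, Sat 03:00] → during → excluded.
Among candidates, earliest end is Sun 14:00 → rehearsal.

rehearsal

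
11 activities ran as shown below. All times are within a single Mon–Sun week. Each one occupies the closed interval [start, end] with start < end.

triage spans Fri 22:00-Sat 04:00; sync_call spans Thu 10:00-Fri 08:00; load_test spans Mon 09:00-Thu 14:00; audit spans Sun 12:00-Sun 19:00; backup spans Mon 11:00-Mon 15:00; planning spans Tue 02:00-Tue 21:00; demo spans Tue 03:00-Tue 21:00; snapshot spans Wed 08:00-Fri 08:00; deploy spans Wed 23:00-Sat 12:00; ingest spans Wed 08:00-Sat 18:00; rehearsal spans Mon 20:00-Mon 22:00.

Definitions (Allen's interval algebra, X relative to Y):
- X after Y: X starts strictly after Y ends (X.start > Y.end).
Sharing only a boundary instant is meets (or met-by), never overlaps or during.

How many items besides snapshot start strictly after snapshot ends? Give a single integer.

Target snapshot = [Wed 08:00, Fri 08:00].
audit [Sun 12:00, Sun 19:00] → after → counts.
backup [Mon 11:00, Mon 15:00] → before → no.
demo [Tue 03:00, Tue 21:00] → before → no.
deploy [Wed 23:00, Sat 12:00] → overlapped-by → no.
ingest [Wed 08:00, Sat 18:00] → started-by → no.
load_test [Mon 09:00, Thu 14:00] → overlaps → no.
planning [Tue 02:00, Tue 21:00] → before → no.
rehearsal [Mon 20:00, Mon 22:00] → before → no.
sync_call [Thu 10:00, Fri 08:00] → finishes → no.
triage [Fri 22:00, Sat 04:00] → after → counts.
Total: 2.

2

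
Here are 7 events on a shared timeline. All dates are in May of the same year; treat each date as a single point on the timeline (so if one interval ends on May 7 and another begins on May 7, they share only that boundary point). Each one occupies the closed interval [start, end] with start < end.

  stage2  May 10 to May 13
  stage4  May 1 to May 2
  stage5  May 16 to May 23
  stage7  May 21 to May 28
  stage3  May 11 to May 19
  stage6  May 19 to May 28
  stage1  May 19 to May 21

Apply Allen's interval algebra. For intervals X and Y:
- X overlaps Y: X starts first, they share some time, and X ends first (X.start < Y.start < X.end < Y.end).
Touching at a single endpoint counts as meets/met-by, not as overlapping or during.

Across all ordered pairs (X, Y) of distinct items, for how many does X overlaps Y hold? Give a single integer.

4

Checking all 42 ordered pairs for relation 'overlaps'; matching pairs in alphabetical order:
(stage2, stage3): stage2 overlaps stage3 ✓
(stage3, stage5): stage3 overlaps stage5 ✓
(stage5, stage6): stage5 overlaps stage6 ✓
(stage5, stage7): stage5 overlaps stage7 ✓
Count: 4.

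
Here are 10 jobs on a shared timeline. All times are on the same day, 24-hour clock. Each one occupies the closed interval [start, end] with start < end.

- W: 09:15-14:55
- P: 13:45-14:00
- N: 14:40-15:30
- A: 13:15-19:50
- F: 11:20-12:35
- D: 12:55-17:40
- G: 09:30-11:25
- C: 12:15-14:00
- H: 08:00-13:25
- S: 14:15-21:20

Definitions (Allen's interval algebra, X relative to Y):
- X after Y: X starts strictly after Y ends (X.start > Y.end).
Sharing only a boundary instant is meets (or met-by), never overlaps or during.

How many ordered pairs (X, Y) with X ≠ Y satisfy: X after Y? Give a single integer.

Checking all 90 ordered pairs for relation 'after'; matching pairs in alphabetical order:
(A, F): A after F ✓
(A, G): A after G ✓
(C, G): C after G ✓
(D, F): D after F ✓
(D, G): D after G ✓
(N, C): N after C ✓
(N, F): N after F ✓
(N, G): N after G ✓
(N, H): N after H ✓
(N, P): N after P ✓
(P, F): P after F ✓
(P, G): P after G ✓
(P, H): P after H ✓
(S, C): S after C ✓
(S, F): S after F ✓
(S, G): S after G ✓
(S, H): S after H ✓
(S, P): S after P ✓
Count: 18.

18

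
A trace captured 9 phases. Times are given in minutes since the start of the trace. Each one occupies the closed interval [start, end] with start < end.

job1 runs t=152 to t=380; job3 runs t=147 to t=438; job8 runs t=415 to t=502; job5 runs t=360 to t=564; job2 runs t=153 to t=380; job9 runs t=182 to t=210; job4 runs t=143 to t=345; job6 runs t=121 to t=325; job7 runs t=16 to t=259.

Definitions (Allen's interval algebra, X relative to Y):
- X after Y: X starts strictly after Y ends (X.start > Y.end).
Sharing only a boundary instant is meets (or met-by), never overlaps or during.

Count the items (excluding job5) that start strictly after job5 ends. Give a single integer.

0

Target job5 = [t=360, t=564].
job1 [t=152, t=380] → overlaps → no.
job2 [t=153, t=380] → overlaps → no.
job3 [t=147, t=438] → overlaps → no.
job4 [t=143, t=345] → before → no.
job6 [t=121, t=325] → before → no.
job7 [t=16, t=259] → before → no.
job8 [t=415, t=502] → during → no.
job9 [t=182, t=210] → before → no.
Total: 0.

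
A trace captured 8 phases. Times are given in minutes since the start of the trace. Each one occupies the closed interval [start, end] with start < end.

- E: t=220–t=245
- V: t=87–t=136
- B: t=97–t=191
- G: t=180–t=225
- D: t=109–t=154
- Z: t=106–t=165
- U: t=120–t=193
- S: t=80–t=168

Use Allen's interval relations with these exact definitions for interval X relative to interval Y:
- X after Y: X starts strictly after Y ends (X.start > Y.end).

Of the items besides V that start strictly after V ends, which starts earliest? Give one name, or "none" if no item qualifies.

G

Target V = [t=87, t=136].
B [t=97, t=191] → overlapped-by → excluded.
D [t=109, t=154] → overlapped-by → excluded.
E [t=220, t=245] → after → candidate.
G [t=180, t=225] → after → candidate.
S [t=80, t=168] → contains → excluded.
U [t=120, t=193] → overlapped-by → excluded.
Z [t=106, t=165] → overlapped-by → excluded.
Among candidates, earliest start is t=180 → G.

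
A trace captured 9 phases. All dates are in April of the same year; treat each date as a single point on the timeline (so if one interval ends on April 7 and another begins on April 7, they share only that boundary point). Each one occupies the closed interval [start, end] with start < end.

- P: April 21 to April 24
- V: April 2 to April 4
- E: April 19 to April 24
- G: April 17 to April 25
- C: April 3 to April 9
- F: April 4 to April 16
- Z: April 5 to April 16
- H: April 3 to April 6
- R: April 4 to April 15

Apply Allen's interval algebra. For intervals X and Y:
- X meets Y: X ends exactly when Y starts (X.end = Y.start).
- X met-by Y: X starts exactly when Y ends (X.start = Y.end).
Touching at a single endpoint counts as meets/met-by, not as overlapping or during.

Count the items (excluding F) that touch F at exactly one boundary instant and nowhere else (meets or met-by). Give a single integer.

1

Target F = [April 4, April 16].
C [April 3, April 9] → overlaps → no.
E [April 19, April 24] → after → no.
G [April 17, April 25] → after → no.
H [April 3, April 6] → overlaps → no.
P [April 21, April 24] → after → no.
R [April 4, April 15] → starts → no.
V [April 2, April 4] → meets → counts.
Z [April 5, April 16] → finishes → no.
Total: 1.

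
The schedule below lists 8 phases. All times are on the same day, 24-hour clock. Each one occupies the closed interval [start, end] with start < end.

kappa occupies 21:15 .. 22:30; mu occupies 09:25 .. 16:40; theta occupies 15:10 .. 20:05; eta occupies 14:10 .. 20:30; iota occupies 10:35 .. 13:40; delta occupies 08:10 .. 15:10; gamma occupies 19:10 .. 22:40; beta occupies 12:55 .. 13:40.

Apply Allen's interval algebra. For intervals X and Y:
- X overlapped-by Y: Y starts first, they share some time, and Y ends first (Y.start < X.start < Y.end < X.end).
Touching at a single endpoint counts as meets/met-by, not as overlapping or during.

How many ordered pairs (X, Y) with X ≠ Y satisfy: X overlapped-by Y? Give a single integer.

6

Checking all 56 ordered pairs for relation 'overlapped-by'; matching pairs in alphabetical order:
(eta, delta): eta overlapped-by delta ✓
(eta, mu): eta overlapped-by mu ✓
(gamma, eta): gamma overlapped-by eta ✓
(gamma, theta): gamma overlapped-by theta ✓
(mu, delta): mu overlapped-by delta ✓
(theta, mu): theta overlapped-by mu ✓
Count: 6.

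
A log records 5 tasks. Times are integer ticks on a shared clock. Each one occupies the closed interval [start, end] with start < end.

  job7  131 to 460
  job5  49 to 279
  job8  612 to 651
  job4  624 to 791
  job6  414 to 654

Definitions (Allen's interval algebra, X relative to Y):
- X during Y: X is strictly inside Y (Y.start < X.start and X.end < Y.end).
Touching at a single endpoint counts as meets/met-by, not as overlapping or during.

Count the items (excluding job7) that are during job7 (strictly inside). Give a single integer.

0

Target job7 = [131, 460].
job4 [624, 791] → after → no.
job5 [49, 279] → overlaps → no.
job6 [414, 654] → overlapped-by → no.
job8 [612, 651] → after → no.
Total: 0.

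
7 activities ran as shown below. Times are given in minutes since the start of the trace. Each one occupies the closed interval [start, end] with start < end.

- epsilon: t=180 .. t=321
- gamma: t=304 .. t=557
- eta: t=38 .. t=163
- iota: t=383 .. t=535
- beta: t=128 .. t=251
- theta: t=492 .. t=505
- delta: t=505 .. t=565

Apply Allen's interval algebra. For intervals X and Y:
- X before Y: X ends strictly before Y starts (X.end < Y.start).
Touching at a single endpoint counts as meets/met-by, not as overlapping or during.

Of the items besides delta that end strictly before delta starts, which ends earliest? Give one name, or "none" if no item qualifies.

eta

Target delta = [t=505, t=565].
beta [t=128, t=251] → before → candidate.
epsilon [t=180, t=321] → before → candidate.
eta [t=38, t=163] → before → candidate.
gamma [t=304, t=557] → overlaps → excluded.
iota [t=383, t=535] → overlaps → excluded.
theta [t=492, t=505] → meets → excluded.
Among candidates, earliest end is t=163 → eta.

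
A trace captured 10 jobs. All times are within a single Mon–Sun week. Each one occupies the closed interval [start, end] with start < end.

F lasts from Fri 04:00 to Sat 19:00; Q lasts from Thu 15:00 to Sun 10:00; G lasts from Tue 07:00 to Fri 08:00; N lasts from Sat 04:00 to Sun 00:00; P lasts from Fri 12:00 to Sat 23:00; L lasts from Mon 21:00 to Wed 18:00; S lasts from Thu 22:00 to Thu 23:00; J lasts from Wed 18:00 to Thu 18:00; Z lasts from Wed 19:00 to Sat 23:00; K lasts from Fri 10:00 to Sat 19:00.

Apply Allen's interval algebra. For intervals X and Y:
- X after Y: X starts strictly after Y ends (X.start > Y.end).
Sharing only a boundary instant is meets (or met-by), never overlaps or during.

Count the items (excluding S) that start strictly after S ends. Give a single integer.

Target S = [Thu 22:00, Thu 23:00].
F [Fri 04:00, Sat 19:00] → after → counts.
G [Tue 07:00, Fri 08:00] → contains → no.
J [Wed 18:00, Thu 18:00] → before → no.
K [Fri 10:00, Sat 19:00] → after → counts.
L [Mon 21:00, Wed 18:00] → before → no.
N [Sat 04:00, Sun 00:00] → after → counts.
P [Fri 12:00, Sat 23:00] → after → counts.
Q [Thu 15:00, Sun 10:00] → contains → no.
Z [Wed 19:00, Sat 23:00] → contains → no.
Total: 4.

4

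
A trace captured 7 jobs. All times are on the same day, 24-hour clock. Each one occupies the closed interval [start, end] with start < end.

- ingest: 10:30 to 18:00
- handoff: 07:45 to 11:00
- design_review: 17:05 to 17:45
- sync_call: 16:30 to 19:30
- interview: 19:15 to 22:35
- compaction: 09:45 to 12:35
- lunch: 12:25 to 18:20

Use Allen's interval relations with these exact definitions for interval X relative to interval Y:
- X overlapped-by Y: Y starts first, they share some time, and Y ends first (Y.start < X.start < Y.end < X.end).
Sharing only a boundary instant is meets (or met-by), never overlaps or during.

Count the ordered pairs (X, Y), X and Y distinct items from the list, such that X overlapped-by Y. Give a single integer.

8

Checking all 42 ordered pairs for relation 'overlapped-by'; matching pairs in alphabetical order:
(compaction, handoff): compaction overlapped-by handoff ✓
(ingest, compaction): ingest overlapped-by compaction ✓
(ingest, handoff): ingest overlapped-by handoff ✓
(interview, sync_call): interview overlapped-by sync_call ✓
(lunch, compaction): lunch overlapped-by compaction ✓
(lunch, ingest): lunch overlapped-by ingest ✓
(sync_call, ingest): sync_call overlapped-by ingest ✓
(sync_call, lunch): sync_call overlapped-by lunch ✓
Count: 8.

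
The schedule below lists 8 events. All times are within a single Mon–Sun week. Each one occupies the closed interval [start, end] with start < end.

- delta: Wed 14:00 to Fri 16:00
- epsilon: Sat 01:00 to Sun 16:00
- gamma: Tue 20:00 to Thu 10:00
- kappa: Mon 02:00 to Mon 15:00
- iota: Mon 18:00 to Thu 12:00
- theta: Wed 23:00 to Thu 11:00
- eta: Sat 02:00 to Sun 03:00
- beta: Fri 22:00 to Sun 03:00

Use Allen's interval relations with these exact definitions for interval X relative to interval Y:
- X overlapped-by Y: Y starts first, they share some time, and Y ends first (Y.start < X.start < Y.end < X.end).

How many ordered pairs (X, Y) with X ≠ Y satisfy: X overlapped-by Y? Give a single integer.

Checking all 56 ordered pairs for relation 'overlapped-by'; matching pairs in alphabetical order:
(delta, gamma): delta overlapped-by gamma ✓
(delta, iota): delta overlapped-by iota ✓
(epsilon, beta): epsilon overlapped-by beta ✓
(theta, gamma): theta overlapped-by gamma ✓
Count: 4.

4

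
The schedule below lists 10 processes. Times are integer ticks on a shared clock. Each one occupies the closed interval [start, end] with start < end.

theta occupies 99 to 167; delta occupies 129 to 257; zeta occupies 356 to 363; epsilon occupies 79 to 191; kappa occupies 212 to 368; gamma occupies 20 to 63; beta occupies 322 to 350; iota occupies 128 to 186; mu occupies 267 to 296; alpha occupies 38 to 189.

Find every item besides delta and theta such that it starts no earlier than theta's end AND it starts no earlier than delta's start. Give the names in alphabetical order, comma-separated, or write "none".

beta, kappa, mu, zeta

Conditions: its start is no earlier than theta's end (X.start >= 167) AND its start is no earlier than delta's start (X.start >= 129).
alpha: start 38 >= 167? ✗; start 38 >= 129? ✗ → no.
beta: start 322 >= 167? ✓; start 322 >= 129? ✓ → yes.
epsilon: start 79 >= 167? ✗; start 79 >= 129? ✗ → no.
gamma: start 20 >= 167? ✗; start 20 >= 129? ✗ → no.
iota: start 128 >= 167? ✗; start 128 >= 129? ✗ → no.
kappa: start 212 >= 167? ✓; start 212 >= 129? ✓ → yes.
mu: start 267 >= 167? ✓; start 267 >= 129? ✓ → yes.
zeta: start 356 >= 167? ✓; start 356 >= 129? ✓ → yes.
Result: beta, kappa, mu, zeta.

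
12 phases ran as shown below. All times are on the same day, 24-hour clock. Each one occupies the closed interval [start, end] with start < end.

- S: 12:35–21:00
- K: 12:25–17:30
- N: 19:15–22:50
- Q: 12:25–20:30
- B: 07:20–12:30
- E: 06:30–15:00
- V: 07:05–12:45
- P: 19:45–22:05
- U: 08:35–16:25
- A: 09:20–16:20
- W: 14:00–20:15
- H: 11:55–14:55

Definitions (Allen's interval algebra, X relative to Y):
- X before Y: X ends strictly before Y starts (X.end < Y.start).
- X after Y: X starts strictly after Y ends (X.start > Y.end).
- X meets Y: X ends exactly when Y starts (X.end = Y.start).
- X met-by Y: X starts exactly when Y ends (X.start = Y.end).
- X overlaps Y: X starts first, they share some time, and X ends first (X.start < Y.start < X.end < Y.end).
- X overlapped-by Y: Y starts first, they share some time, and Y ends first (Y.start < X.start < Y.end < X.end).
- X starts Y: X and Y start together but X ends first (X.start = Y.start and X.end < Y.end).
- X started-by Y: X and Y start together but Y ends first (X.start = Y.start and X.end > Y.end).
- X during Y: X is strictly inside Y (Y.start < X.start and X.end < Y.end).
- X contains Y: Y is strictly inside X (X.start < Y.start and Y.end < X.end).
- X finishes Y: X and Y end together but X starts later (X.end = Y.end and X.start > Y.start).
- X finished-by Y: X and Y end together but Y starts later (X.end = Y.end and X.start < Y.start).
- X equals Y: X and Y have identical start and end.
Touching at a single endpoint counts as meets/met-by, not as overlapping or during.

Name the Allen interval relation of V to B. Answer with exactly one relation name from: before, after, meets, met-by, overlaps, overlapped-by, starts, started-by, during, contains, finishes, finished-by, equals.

contains

V = [07:05, 12:45]; B = [07:20, 12:30].
Compare endpoints: V.start < B.start, V.start < B.end, V.end > B.start, V.end > B.end.
That pattern is 'contains'.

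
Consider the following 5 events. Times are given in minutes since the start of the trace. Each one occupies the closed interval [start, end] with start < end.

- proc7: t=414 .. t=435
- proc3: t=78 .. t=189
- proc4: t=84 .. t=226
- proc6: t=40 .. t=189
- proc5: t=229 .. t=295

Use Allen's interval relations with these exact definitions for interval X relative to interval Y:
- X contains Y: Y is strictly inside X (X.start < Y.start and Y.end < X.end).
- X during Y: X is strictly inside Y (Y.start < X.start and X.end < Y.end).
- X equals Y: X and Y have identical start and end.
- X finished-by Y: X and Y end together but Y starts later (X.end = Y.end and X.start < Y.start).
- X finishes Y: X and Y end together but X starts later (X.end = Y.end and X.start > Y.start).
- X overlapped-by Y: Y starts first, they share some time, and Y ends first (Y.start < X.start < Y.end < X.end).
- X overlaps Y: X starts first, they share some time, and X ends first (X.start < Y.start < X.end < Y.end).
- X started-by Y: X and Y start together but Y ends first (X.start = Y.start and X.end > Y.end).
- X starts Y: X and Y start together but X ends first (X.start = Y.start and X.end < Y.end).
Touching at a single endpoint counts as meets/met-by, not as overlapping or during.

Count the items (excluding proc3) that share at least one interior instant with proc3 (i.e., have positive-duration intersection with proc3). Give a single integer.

2

Target proc3 = [t=78, t=189].
proc4 [t=84, t=226] → overlapped-by → counts.
proc5 [t=229, t=295] → after → no.
proc6 [t=40, t=189] → finished-by → counts.
proc7 [t=414, t=435] → after → no.
Total: 2.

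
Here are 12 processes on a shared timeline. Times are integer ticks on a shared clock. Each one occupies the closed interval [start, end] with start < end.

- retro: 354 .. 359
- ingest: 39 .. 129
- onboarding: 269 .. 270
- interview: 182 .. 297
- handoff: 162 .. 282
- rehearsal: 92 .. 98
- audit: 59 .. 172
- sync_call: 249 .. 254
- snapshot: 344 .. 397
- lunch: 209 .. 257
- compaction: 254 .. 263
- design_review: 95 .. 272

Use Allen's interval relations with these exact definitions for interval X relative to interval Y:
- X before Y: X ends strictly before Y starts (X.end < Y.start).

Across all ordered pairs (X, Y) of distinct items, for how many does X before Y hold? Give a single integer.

Checking all 132 ordered pairs for relation 'before'; matching pairs in alphabetical order:
(audit, compaction): audit before compaction ✓
(audit, interview): audit before interview ✓
(audit, lunch): audit before lunch ✓
(audit, onboarding): audit before onboarding ✓
(audit, retro): audit before retro ✓
(audit, snapshot): audit before snapshot ✓
(audit, sync_call): audit before sync_call ✓
(compaction, onboarding): compaction before onboarding ✓
(compaction, retro): compaction before retro ✓
(compaction, snapshot): compaction before snapshot ✓
(design_review, retro): design_review before retro ✓
(design_review, snapshot): design_review before snapshot ✓
(handoff, retro): handoff before retro ✓
(handoff, snapshot): handoff before snapshot ✓
(ingest, compaction): ingest before compaction ✓
(ingest, handoff): ingest before handoff ✓
(ingest, interview): ingest before interview ✓
(ingest, lunch): ingest before lunch ✓
(ingest, onboarding): ingest before onboarding ✓
(ingest, retro): ingest before retro ✓
(ingest, snapshot): ingest before snapshot ✓
(ingest, sync_call): ingest before sync_call ✓
(interview, retro): interview before retro ✓
(interview, snapshot): interview before snapshot ✓
... plus 16 further pairs not listed.
Count: 40.

40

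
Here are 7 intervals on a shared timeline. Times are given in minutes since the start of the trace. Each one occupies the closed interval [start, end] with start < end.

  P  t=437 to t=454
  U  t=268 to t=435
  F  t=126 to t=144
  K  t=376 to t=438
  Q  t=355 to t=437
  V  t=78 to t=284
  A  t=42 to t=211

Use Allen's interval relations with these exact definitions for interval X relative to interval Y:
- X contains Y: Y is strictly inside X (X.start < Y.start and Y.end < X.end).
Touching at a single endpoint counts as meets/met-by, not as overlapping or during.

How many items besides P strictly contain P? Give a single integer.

0

Target P = [t=437, t=454].
A [t=42, t=211] → before → no.
F [t=126, t=144] → before → no.
K [t=376, t=438] → overlaps → no.
Q [t=355, t=437] → meets → no.
U [t=268, t=435] → before → no.
V [t=78, t=284] → before → no.
Total: 0.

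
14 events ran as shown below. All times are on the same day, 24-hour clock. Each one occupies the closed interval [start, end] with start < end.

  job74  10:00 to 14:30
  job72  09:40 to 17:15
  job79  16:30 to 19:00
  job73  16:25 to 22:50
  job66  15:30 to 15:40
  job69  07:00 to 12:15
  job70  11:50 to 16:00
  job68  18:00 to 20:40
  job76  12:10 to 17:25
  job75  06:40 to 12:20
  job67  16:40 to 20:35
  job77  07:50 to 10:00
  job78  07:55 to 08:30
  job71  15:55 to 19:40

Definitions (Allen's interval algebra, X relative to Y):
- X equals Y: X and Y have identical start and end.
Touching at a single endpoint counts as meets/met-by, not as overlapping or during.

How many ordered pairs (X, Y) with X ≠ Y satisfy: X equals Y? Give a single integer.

0

Checking all 182 ordered pairs for relation 'equals'; matching pairs in alphabetical order:
No pair satisfies it.
Count: 0.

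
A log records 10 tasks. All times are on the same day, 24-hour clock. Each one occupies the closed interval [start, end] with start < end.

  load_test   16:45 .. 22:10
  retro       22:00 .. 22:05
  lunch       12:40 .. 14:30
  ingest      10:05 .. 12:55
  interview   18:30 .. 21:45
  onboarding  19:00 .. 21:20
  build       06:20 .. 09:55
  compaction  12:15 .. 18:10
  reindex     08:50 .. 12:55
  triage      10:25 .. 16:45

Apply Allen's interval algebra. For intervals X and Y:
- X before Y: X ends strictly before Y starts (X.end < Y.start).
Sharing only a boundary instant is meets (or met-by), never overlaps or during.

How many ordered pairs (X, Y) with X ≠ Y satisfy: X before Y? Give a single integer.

Checking all 90 ordered pairs for relation 'before'; matching pairs in alphabetical order:
(build, compaction): build before compaction ✓
(build, ingest): build before ingest ✓
(build, interview): build before interview ✓
(build, load_test): build before load_test ✓
(build, lunch): build before lunch ✓
(build, onboarding): build before onboarding ✓
(build, retro): build before retro ✓
(build, triage): build before triage ✓
(compaction, interview): compaction before interview ✓
(compaction, onboarding): compaction before onboarding ✓
(compaction, retro): compaction before retro ✓
(ingest, interview): ingest before interview ✓
(ingest, load_test): ingest before load_test ✓
(ingest, onboarding): ingest before onboarding ✓
(ingest, retro): ingest before retro ✓
(interview, retro): interview before retro ✓
(lunch, interview): lunch before interview ✓
(lunch, load_test): lunch before load_test ✓
(lunch, onboarding): lunch before onboarding ✓
(lunch, retro): lunch before retro ✓
(onboarding, retro): onboarding before retro ✓
(reindex, interview): reindex before interview ✓
(reindex, load_test): reindex before load_test ✓
(reindex, onboarding): reindex before onboarding ✓
... plus 4 further pairs not listed.
Count: 28.

28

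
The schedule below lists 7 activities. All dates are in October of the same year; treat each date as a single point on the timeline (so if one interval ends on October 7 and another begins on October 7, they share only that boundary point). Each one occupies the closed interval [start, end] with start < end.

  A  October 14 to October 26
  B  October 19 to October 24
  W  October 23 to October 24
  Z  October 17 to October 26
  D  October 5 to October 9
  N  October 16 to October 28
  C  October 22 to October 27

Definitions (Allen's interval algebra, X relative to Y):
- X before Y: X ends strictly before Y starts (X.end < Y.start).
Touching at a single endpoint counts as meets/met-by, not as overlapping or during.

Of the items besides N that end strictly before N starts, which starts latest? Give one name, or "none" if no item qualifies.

D

Target N = [October 16, October 28].
A [October 14, October 26] → overlaps → excluded.
B [October 19, October 24] → during → excluded.
C [October 22, October 27] → during → excluded.
D [October 5, October 9] → before → candidate.
W [October 23, October 24] → during → excluded.
Z [October 17, October 26] → during → excluded.
Among candidates, latest start is October 5 → D.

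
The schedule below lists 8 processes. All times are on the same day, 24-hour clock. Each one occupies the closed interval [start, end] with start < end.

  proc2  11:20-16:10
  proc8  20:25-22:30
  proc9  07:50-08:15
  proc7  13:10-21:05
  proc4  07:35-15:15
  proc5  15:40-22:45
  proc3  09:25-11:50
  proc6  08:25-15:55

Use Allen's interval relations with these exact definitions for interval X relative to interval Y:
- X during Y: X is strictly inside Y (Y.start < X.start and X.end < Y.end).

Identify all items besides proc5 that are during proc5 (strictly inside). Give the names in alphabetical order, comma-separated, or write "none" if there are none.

Target proc5 = [15:40, 22:45].
proc2 [11:20, 16:10] → overlaps → no.
proc3 [09:25, 11:50] → before → no.
proc4 [07:35, 15:15] → before → no.
proc6 [08:25, 15:55] → overlaps → no.
proc7 [13:10, 21:05] → overlaps → no.
proc8 [20:25, 22:30] → during → yes.
proc9 [07:50, 08:15] → before → no.
Result: proc8.

proc8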